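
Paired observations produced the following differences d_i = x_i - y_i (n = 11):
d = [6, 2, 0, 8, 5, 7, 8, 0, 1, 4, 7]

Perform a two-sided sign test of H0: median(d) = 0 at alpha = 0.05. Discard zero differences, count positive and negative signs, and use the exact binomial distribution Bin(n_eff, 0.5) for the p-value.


Step 1: Discard zero differences. Original n = 11; n_eff = number of nonzero differences = 9.
Nonzero differences (with sign): +6, +2, +8, +5, +7, +8, +1, +4, +7
Step 2: Count signs: positive = 9, negative = 0.
Step 3: Under H0: P(positive) = 0.5, so the number of positives S ~ Bin(9, 0.5).
Step 4: Two-sided exact p-value = sum of Bin(9,0.5) probabilities at or below the observed probability = 0.003906.
Step 5: alpha = 0.05. reject H0.

n_eff = 9, pos = 9, neg = 0, p = 0.003906, reject H0.


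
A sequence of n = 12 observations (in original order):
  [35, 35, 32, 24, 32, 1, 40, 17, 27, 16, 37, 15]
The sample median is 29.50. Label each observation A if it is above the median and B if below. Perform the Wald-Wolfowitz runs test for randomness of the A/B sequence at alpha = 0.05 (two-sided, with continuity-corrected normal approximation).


Step 1: Compute median = 29.50; label A = above, B = below.
Labels in order: AAABABABBBAB  (n_A = 6, n_B = 6)
Step 2: Count runs R = 8.
Step 3: Under H0 (random ordering), E[R] = 2*n_A*n_B/(n_A+n_B) + 1 = 2*6*6/12 + 1 = 7.0000.
        Var[R] = 2*n_A*n_B*(2*n_A*n_B - n_A - n_B) / ((n_A+n_B)^2 * (n_A+n_B-1)) = 4320/1584 = 2.7273.
        SD[R] = 1.6514.
Step 4: Continuity-corrected z = (R - 0.5 - E[R]) / SD[R] = (8 - 0.5 - 7.0000) / 1.6514 = 0.3028.
Step 5: Two-sided p-value via normal approximation = 2*(1 - Phi(|z|)) = 0.762069.
Step 6: alpha = 0.05. fail to reject H0.

R = 8, z = 0.3028, p = 0.762069, fail to reject H0.


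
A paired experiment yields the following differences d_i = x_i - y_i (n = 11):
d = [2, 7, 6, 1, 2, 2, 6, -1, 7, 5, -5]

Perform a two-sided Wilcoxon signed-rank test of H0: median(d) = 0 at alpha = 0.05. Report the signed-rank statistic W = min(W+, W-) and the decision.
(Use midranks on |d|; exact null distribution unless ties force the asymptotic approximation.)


Step 1: Drop any zero differences (none here) and take |d_i|.
|d| = [2, 7, 6, 1, 2, 2, 6, 1, 7, 5, 5]
Step 2: Midrank |d_i| (ties get averaged ranks).
ranks: |2|->4, |7|->10.5, |6|->8.5, |1|->1.5, |2|->4, |2|->4, |6|->8.5, |1|->1.5, |7|->10.5, |5|->6.5, |5|->6.5
Step 3: Attach original signs; sum ranks with positive sign and with negative sign.
W+ = 4 + 10.5 + 8.5 + 1.5 + 4 + 4 + 8.5 + 10.5 + 6.5 = 58
W- = 1.5 + 6.5 = 8
(Check: W+ + W- = 66 should equal n(n+1)/2 = 66.)
Step 4: Test statistic W = min(W+, W-) = 8.
Step 5: Ties in |d|, so use the tie-corrected normal approximation.
        E[W] = n(n+1)/4 = 11*12/4 = 33.
        Tie groups: |d|=1 (t=2), |d|=2 (t=3), |d|=5 (t=2), |d|=6 (t=2), |d|=7 (t=2); sum(t^3 - t) = 48.
        Var[W] = n(n+1)(2n+1)/24 - sum(t^3-t)/48 = 3036/24 - 48/48 = 125.5.
        z = (W - E[W]) / sqrt(Var[W]) = (8 - 33) / 11.2027 = -2.2316.
        Two-sided p = 2*Phi(z) = 0.025641.
Step 6: alpha = 0.05. reject H0.

W+ = 58, W- = 8, W = min = 8, p = 0.025641, reject H0.


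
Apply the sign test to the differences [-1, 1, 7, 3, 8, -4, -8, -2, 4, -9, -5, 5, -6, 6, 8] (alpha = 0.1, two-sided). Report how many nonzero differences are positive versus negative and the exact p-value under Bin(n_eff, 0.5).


Step 1: Discard zero differences. Original n = 15; n_eff = number of nonzero differences = 15.
Nonzero differences (with sign): -1, +1, +7, +3, +8, -4, -8, -2, +4, -9, -5, +5, -6, +6, +8
Step 2: Count signs: positive = 8, negative = 7.
Step 3: Under H0: P(positive) = 0.5, so the number of positives S ~ Bin(15, 0.5).
Step 4: Two-sided exact p-value = sum of Bin(15,0.5) probabilities at or below the observed probability = 1.000000.
Step 5: alpha = 0.1. fail to reject H0.

n_eff = 15, pos = 8, neg = 7, p = 1.000000, fail to reject H0.


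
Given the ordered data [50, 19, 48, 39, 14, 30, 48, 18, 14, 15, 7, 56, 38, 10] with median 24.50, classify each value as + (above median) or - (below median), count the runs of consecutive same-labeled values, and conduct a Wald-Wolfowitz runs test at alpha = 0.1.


Step 1: Compute median = 24.50; label A = above, B = below.
Labels in order: ABAABAABBBBAAB  (n_A = 7, n_B = 7)
Step 2: Count runs R = 8.
Step 3: Under H0 (random ordering), E[R] = 2*n_A*n_B/(n_A+n_B) + 1 = 2*7*7/14 + 1 = 8.0000.
        Var[R] = 2*n_A*n_B*(2*n_A*n_B - n_A - n_B) / ((n_A+n_B)^2 * (n_A+n_B-1)) = 8232/2548 = 3.2308.
        SD[R] = 1.7974.
Step 4: R = E[R], so z = 0 with no continuity correction.
Step 5: Two-sided p-value via normal approximation = 2*(1 - Phi(|z|)) = 1.000000.
Step 6: alpha = 0.1. fail to reject H0.

R = 8, z = 0.0000, p = 1.000000, fail to reject H0.


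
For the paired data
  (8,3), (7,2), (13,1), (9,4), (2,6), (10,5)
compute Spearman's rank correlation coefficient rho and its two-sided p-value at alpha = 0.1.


Step 1: Rank x and y separately (midranks; no ties here).
rank(x): 8->3, 7->2, 13->6, 9->4, 2->1, 10->5
rank(y): 3->3, 2->2, 1->1, 4->4, 6->6, 5->5
Step 2: d_i = R_x(i) - R_y(i); compute d_i^2.
  (3-3)^2=0, (2-2)^2=0, (6-1)^2=25, (4-4)^2=0, (1-6)^2=25, (5-5)^2=0
sum(d^2) = 50.
Step 3: rho = 1 - 6*50 / (6*(6^2 - 1)) = 1 - 300/210 = -0.428571.
Step 4: Under H0, t = rho * sqrt((n-2)/(1-rho^2)) = -0.9487 ~ t(4).
Step 5: Two-sided p-value from the t-distribution with 4 df = 0.396501.
Step 6: alpha = 0.1. fail to reject H0.

rho = -0.4286, p = 0.396501, fail to reject H0 at alpha = 0.1.


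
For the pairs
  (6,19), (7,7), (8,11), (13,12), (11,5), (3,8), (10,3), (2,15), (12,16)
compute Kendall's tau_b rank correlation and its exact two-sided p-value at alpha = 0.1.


Step 1: Enumerate the 36 unordered pairs (i,j) with i<j and classify each by sign(x_j-x_i) * sign(y_j-y_i).
  (1,2):dx=+1,dy=-12->D; (1,3):dx=+2,dy=-8->D; (1,4):dx=+7,dy=-7->D; (1,5):dx=+5,dy=-14->D
  (1,6):dx=-3,dy=-11->C; (1,7):dx=+4,dy=-16->D; (1,8):dx=-4,dy=-4->C; (1,9):dx=+6,dy=-3->D
  (2,3):dx=+1,dy=+4->C; (2,4):dx=+6,dy=+5->C; (2,5):dx=+4,dy=-2->D; (2,6):dx=-4,dy=+1->D
  (2,7):dx=+3,dy=-4->D; (2,8):dx=-5,dy=+8->D; (2,9):dx=+5,dy=+9->C; (3,4):dx=+5,dy=+1->C
  (3,5):dx=+3,dy=-6->D; (3,6):dx=-5,dy=-3->C; (3,7):dx=+2,dy=-8->D; (3,8):dx=-6,dy=+4->D
  (3,9):dx=+4,dy=+5->C; (4,5):dx=-2,dy=-7->C; (4,6):dx=-10,dy=-4->C; (4,7):dx=-3,dy=-9->C
  (4,8):dx=-11,dy=+3->D; (4,9):dx=-1,dy=+4->D; (5,6):dx=-8,dy=+3->D; (5,7):dx=-1,dy=-2->C
  (5,8):dx=-9,dy=+10->D; (5,9):dx=+1,dy=+11->C; (6,7):dx=+7,dy=-5->D; (6,8):dx=-1,dy=+7->D
  (6,9):dx=+9,dy=+8->C; (7,8):dx=-8,dy=+12->D; (7,9):dx=+2,dy=+13->C; (8,9):dx=+10,dy=+1->C
Step 2: C = 16, D = 20, total pairs = 36.
Step 3: tau = (C - D)/(n(n-1)/2) = (16 - 20)/36 = -0.111111.
Step 4: Exact two-sided p-value (enumerate n! = 362880 permutations of y under H0): p = 0.761414.
Step 5: alpha = 0.1. fail to reject H0.

tau_b = -0.1111 (C=16, D=20), p = 0.761414, fail to reject H0.


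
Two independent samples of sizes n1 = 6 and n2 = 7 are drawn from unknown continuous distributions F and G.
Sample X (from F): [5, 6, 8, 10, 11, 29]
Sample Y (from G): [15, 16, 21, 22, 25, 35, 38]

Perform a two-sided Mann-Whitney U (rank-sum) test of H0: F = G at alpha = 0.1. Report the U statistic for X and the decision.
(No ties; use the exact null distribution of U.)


Step 1: Combine and sort all 13 observations; assign midranks.
sorted (value, group): (5,X), (6,X), (8,X), (10,X), (11,X), (15,Y), (16,Y), (21,Y), (22,Y), (25,Y), (29,X), (35,Y), (38,Y)
ranks: 5->1, 6->2, 8->3, 10->4, 11->5, 15->6, 16->7, 21->8, 22->9, 25->10, 29->11, 35->12, 38->13
Step 2: Rank sum for X: R1 = 1 + 2 + 3 + 4 + 5 + 11 = 26.
Step 3: U_X = R1 - n1(n1+1)/2 = 26 - 6*7/2 = 26 - 21 = 5.
       U_Y = n1*n2 - U_X = 42 - 5 = 37.
Step 4: No ties, so the exact null distribution of U (based on enumerating the C(13,6) = 1716 equally likely rank assignments) gives the two-sided p-value.
Step 5: p-value = 0.022145; compare to alpha = 0.1. reject H0.

U_X = 5, p = 0.022145, reject H0 at alpha = 0.1.


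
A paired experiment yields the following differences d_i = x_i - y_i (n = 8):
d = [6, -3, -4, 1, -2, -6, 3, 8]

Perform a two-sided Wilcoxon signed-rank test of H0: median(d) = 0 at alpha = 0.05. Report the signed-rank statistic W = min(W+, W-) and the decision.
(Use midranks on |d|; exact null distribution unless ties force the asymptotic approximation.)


Step 1: Drop any zero differences (none here) and take |d_i|.
|d| = [6, 3, 4, 1, 2, 6, 3, 8]
Step 2: Midrank |d_i| (ties get averaged ranks).
ranks: |6|->6.5, |3|->3.5, |4|->5, |1|->1, |2|->2, |6|->6.5, |3|->3.5, |8|->8
Step 3: Attach original signs; sum ranks with positive sign and with negative sign.
W+ = 6.5 + 1 + 3.5 + 8 = 19
W- = 3.5 + 5 + 2 + 6.5 = 17
(Check: W+ + W- = 36 should equal n(n+1)/2 = 36.)
Step 4: Test statistic W = min(W+, W-) = 17.
Step 5: Ties in |d|, so use the tie-corrected normal approximation.
        E[W] = n(n+1)/4 = 8*9/4 = 18.
        Tie groups: |d|=3 (t=2), |d|=6 (t=2); sum(t^3 - t) = 12.
        Var[W] = n(n+1)(2n+1)/24 - sum(t^3-t)/48 = 1224/24 - 12/48 = 50.75.
        z = (W - E[W]) / sqrt(Var[W]) = (17 - 18) / 7.1239 = -0.1404.
        Two-sided p = 2*Phi(z) = 0.888366.
Step 6: alpha = 0.05. fail to reject H0.

W+ = 19, W- = 17, W = min = 17, p = 0.888366, fail to reject H0.


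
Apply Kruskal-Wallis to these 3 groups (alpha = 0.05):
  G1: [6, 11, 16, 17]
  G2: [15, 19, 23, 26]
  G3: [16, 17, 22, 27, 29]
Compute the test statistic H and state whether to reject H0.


Step 1: Combine all N = 13 observations and assign midranks.
sorted (value, group, rank): (6,G1,1), (11,G1,2), (15,G2,3), (16,G1,4.5), (16,G3,4.5), (17,G1,6.5), (17,G3,6.5), (19,G2,8), (22,G3,9), (23,G2,10), (26,G2,11), (27,G3,12), (29,G3,13)
Step 2: Sum ranks within each group.
R_1 = 14 (n_1 = 4)
R_2 = 32 (n_2 = 4)
R_3 = 45 (n_3 = 5)
Step 3: H = 12/(N(N+1)) * sum(R_i^2/n_i) - 3(N+1)
     = 12/(13*14) * (14^2/4 + 32^2/4 + 45^2/5) - 3*14
     = 0.065934 * 710 - 42
     = 4.813187.
Step 4: Ties present; correction factor C = 1 - 12/(13^3 - 13) = 0.994505. Corrected H = 4.813187 / 0.994505 = 4.839779.
Step 5: Under H0, H ~ chi^2(2); p-value = 0.088931.
Step 6: alpha = 0.05. fail to reject H0.

H = 4.8398, df = 2, p = 0.088931, fail to reject H0.


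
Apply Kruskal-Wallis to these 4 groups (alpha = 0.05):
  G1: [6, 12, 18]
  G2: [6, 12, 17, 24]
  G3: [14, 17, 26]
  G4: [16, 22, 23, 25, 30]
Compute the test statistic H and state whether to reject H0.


Step 1: Combine all N = 15 observations and assign midranks.
sorted (value, group, rank): (6,G1,1.5), (6,G2,1.5), (12,G1,3.5), (12,G2,3.5), (14,G3,5), (16,G4,6), (17,G2,7.5), (17,G3,7.5), (18,G1,9), (22,G4,10), (23,G4,11), (24,G2,12), (25,G4,13), (26,G3,14), (30,G4,15)
Step 2: Sum ranks within each group.
R_1 = 14 (n_1 = 3)
R_2 = 24.5 (n_2 = 4)
R_3 = 26.5 (n_3 = 3)
R_4 = 55 (n_4 = 5)
Step 3: H = 12/(N(N+1)) * sum(R_i^2/n_i) - 3(N+1)
     = 12/(15*16) * (14^2/3 + 24.5^2/4 + 26.5^2/3 + 55^2/5) - 3*16
     = 0.050000 * 1054.48 - 48
     = 4.723958.
Step 4: Ties present; correction factor C = 1 - 18/(15^3 - 15) = 0.994643. Corrected H = 4.723958 / 0.994643 = 4.749402.
Step 5: Under H0, H ~ chi^2(3); p-value = 0.191094.
Step 6: alpha = 0.05. fail to reject H0.

H = 4.7494, df = 3, p = 0.191094, fail to reject H0.


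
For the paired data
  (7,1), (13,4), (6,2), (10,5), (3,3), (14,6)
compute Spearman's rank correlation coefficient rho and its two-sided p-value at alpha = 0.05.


Step 1: Rank x and y separately (midranks; no ties here).
rank(x): 7->3, 13->5, 6->2, 10->4, 3->1, 14->6
rank(y): 1->1, 4->4, 2->2, 5->5, 3->3, 6->6
Step 2: d_i = R_x(i) - R_y(i); compute d_i^2.
  (3-1)^2=4, (5-4)^2=1, (2-2)^2=0, (4-5)^2=1, (1-3)^2=4, (6-6)^2=0
sum(d^2) = 10.
Step 3: rho = 1 - 6*10 / (6*(6^2 - 1)) = 1 - 60/210 = 0.714286.
Step 4: Under H0, t = rho * sqrt((n-2)/(1-rho^2)) = 2.0412 ~ t(4).
Step 5: Two-sided p-value from the t-distribution with 4 df = 0.110787.
Step 6: alpha = 0.05. fail to reject H0.

rho = 0.7143, p = 0.110787, fail to reject H0 at alpha = 0.05.


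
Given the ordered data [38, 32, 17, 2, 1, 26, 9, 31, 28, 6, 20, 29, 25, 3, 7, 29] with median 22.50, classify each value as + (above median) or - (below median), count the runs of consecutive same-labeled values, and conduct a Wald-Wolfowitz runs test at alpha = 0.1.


Step 1: Compute median = 22.50; label A = above, B = below.
Labels in order: AABBBABAABBAABBA  (n_A = 8, n_B = 8)
Step 2: Count runs R = 9.
Step 3: Under H0 (random ordering), E[R] = 2*n_A*n_B/(n_A+n_B) + 1 = 2*8*8/16 + 1 = 9.0000.
        Var[R] = 2*n_A*n_B*(2*n_A*n_B - n_A - n_B) / ((n_A+n_B)^2 * (n_A+n_B-1)) = 14336/3840 = 3.7333.
        SD[R] = 1.9322.
Step 4: R = E[R], so z = 0 with no continuity correction.
Step 5: Two-sided p-value via normal approximation = 2*(1 - Phi(|z|)) = 1.000000.
Step 6: alpha = 0.1. fail to reject H0.

R = 9, z = 0.0000, p = 1.000000, fail to reject H0.


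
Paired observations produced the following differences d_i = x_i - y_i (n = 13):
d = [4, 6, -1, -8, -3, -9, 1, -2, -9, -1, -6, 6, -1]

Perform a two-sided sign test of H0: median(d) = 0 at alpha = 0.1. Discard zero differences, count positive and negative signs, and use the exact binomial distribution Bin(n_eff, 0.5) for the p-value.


Step 1: Discard zero differences. Original n = 13; n_eff = number of nonzero differences = 13.
Nonzero differences (with sign): +4, +6, -1, -8, -3, -9, +1, -2, -9, -1, -6, +6, -1
Step 2: Count signs: positive = 4, negative = 9.
Step 3: Under H0: P(positive) = 0.5, so the number of positives S ~ Bin(13, 0.5).
Step 4: Two-sided exact p-value = sum of Bin(13,0.5) probabilities at or below the observed probability = 0.266846.
Step 5: alpha = 0.1. fail to reject H0.

n_eff = 13, pos = 4, neg = 9, p = 0.266846, fail to reject H0.


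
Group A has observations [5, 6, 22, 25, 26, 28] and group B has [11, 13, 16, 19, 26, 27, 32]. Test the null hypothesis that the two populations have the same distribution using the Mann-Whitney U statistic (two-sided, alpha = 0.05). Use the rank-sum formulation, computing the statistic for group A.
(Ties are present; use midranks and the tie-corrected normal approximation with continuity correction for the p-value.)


Step 1: Combine and sort all 13 observations; assign midranks.
sorted (value, group): (5,X), (6,X), (11,Y), (13,Y), (16,Y), (19,Y), (22,X), (25,X), (26,X), (26,Y), (27,Y), (28,X), (32,Y)
ranks: 5->1, 6->2, 11->3, 13->4, 16->5, 19->6, 22->7, 25->8, 26->9.5, 26->9.5, 27->11, 28->12, 32->13
Step 2: Rank sum for X: R1 = 1 + 2 + 7 + 8 + 9.5 + 12 = 39.5.
Step 3: U_X = R1 - n1(n1+1)/2 = 39.5 - 6*7/2 = 39.5 - 21 = 18.5.
       U_Y = n1*n2 - U_X = 42 - 18.5 = 23.5.
Step 4: Ties are present, so use the tie-corrected normal approximation (with continuity correction) for the p-value.
Step 5: p-value = 0.774796; compare to alpha = 0.05. fail to reject H0.

U_X = 18.5, p = 0.774796, fail to reject H0 at alpha = 0.05.


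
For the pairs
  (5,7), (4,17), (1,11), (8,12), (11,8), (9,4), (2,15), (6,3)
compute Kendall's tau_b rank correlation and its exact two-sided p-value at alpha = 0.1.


Step 1: Enumerate the 28 unordered pairs (i,j) with i<j and classify each by sign(x_j-x_i) * sign(y_j-y_i).
  (1,2):dx=-1,dy=+10->D; (1,3):dx=-4,dy=+4->D; (1,4):dx=+3,dy=+5->C; (1,5):dx=+6,dy=+1->C
  (1,6):dx=+4,dy=-3->D; (1,7):dx=-3,dy=+8->D; (1,8):dx=+1,dy=-4->D; (2,3):dx=-3,dy=-6->C
  (2,4):dx=+4,dy=-5->D; (2,5):dx=+7,dy=-9->D; (2,6):dx=+5,dy=-13->D; (2,7):dx=-2,dy=-2->C
  (2,8):dx=+2,dy=-14->D; (3,4):dx=+7,dy=+1->C; (3,5):dx=+10,dy=-3->D; (3,6):dx=+8,dy=-7->D
  (3,7):dx=+1,dy=+4->C; (3,8):dx=+5,dy=-8->D; (4,5):dx=+3,dy=-4->D; (4,6):dx=+1,dy=-8->D
  (4,7):dx=-6,dy=+3->D; (4,8):dx=-2,dy=-9->C; (5,6):dx=-2,dy=-4->C; (5,7):dx=-9,dy=+7->D
  (5,8):dx=-5,dy=-5->C; (6,7):dx=-7,dy=+11->D; (6,8):dx=-3,dy=-1->C; (7,8):dx=+4,dy=-12->D
Step 2: C = 10, D = 18, total pairs = 28.
Step 3: tau = (C - D)/(n(n-1)/2) = (10 - 18)/28 = -0.285714.
Step 4: Exact two-sided p-value (enumerate n! = 40320 permutations of y under H0): p = 0.398760.
Step 5: alpha = 0.1. fail to reject H0.

tau_b = -0.2857 (C=10, D=18), p = 0.398760, fail to reject H0.


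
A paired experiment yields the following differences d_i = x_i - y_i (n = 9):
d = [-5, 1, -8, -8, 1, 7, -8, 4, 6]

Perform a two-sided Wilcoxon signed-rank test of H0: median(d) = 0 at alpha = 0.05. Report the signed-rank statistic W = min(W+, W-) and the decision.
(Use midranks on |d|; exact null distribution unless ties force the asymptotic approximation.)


Step 1: Drop any zero differences (none here) and take |d_i|.
|d| = [5, 1, 8, 8, 1, 7, 8, 4, 6]
Step 2: Midrank |d_i| (ties get averaged ranks).
ranks: |5|->4, |1|->1.5, |8|->8, |8|->8, |1|->1.5, |7|->6, |8|->8, |4|->3, |6|->5
Step 3: Attach original signs; sum ranks with positive sign and with negative sign.
W+ = 1.5 + 1.5 + 6 + 3 + 5 = 17
W- = 4 + 8 + 8 + 8 = 28
(Check: W+ + W- = 45 should equal n(n+1)/2 = 45.)
Step 4: Test statistic W = min(W+, W-) = 17.
Step 5: Ties in |d|, so use the tie-corrected normal approximation.
        E[W] = n(n+1)/4 = 9*10/4 = 22.5.
        Tie groups: |d|=1 (t=2), |d|=8 (t=3); sum(t^3 - t) = 30.
        Var[W] = n(n+1)(2n+1)/24 - sum(t^3-t)/48 = 1710/24 - 30/48 = 70.625.
        z = (W - E[W]) / sqrt(Var[W]) = (17 - 22.5) / 8.4039 = -0.6545.
        Two-sided p = 2*Phi(z) = 0.512815.
Step 6: alpha = 0.05. fail to reject H0.

W+ = 17, W- = 28, W = min = 17, p = 0.512815, fail to reject H0.


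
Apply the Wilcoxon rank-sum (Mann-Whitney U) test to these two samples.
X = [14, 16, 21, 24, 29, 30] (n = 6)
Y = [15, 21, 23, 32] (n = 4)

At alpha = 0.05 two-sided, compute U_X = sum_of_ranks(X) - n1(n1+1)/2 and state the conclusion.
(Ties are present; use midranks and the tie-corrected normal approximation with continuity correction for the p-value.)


Step 1: Combine and sort all 10 observations; assign midranks.
sorted (value, group): (14,X), (15,Y), (16,X), (21,X), (21,Y), (23,Y), (24,X), (29,X), (30,X), (32,Y)
ranks: 14->1, 15->2, 16->3, 21->4.5, 21->4.5, 23->6, 24->7, 29->8, 30->9, 32->10
Step 2: Rank sum for X: R1 = 1 + 3 + 4.5 + 7 + 8 + 9 = 32.5.
Step 3: U_X = R1 - n1(n1+1)/2 = 32.5 - 6*7/2 = 32.5 - 21 = 11.5.
       U_Y = n1*n2 - U_X = 24 - 11.5 = 12.5.
Step 4: Ties are present, so use the tie-corrected normal approximation (with continuity correction) for the p-value.
Step 5: p-value = 1.000000; compare to alpha = 0.05. fail to reject H0.

U_X = 11.5, p = 1.000000, fail to reject H0 at alpha = 0.05.


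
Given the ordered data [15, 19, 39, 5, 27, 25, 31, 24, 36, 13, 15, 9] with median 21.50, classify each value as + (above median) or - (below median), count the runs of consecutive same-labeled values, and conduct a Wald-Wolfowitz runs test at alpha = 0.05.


Step 1: Compute median = 21.50; label A = above, B = below.
Labels in order: BBABAAAAABBB  (n_A = 6, n_B = 6)
Step 2: Count runs R = 5.
Step 3: Under H0 (random ordering), E[R] = 2*n_A*n_B/(n_A+n_B) + 1 = 2*6*6/12 + 1 = 7.0000.
        Var[R] = 2*n_A*n_B*(2*n_A*n_B - n_A - n_B) / ((n_A+n_B)^2 * (n_A+n_B-1)) = 4320/1584 = 2.7273.
        SD[R] = 1.6514.
Step 4: Continuity-corrected z = (R + 0.5 - E[R]) / SD[R] = (5 + 0.5 - 7.0000) / 1.6514 = -0.9083.
Step 5: Two-sided p-value via normal approximation = 2*(1 - Phi(|z|)) = 0.363722.
Step 6: alpha = 0.05. fail to reject H0.

R = 5, z = -0.9083, p = 0.363722, fail to reject H0.


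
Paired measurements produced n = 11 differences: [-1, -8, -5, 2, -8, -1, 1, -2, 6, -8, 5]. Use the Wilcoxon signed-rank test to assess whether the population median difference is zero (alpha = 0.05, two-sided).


Step 1: Drop any zero differences (none here) and take |d_i|.
|d| = [1, 8, 5, 2, 8, 1, 1, 2, 6, 8, 5]
Step 2: Midrank |d_i| (ties get averaged ranks).
ranks: |1|->2, |8|->10, |5|->6.5, |2|->4.5, |8|->10, |1|->2, |1|->2, |2|->4.5, |6|->8, |8|->10, |5|->6.5
Step 3: Attach original signs; sum ranks with positive sign and with negative sign.
W+ = 4.5 + 2 + 8 + 6.5 = 21
W- = 2 + 10 + 6.5 + 10 + 2 + 4.5 + 10 = 45
(Check: W+ + W- = 66 should equal n(n+1)/2 = 66.)
Step 4: Test statistic W = min(W+, W-) = 21.
Step 5: Ties in |d|, so use the tie-corrected normal approximation.
        E[W] = n(n+1)/4 = 11*12/4 = 33.
        Tie groups: |d|=1 (t=3), |d|=2 (t=2), |d|=5 (t=2), |d|=8 (t=3); sum(t^3 - t) = 60.
        Var[W] = n(n+1)(2n+1)/24 - sum(t^3-t)/48 = 3036/24 - 60/48 = 125.25.
        z = (W - E[W]) / sqrt(Var[W]) = (21 - 33) / 11.1915 = -1.0722.
        Two-sided p = 2*Phi(z) = 0.283612.
Step 6: alpha = 0.05. fail to reject H0.

W+ = 21, W- = 45, W = min = 21, p = 0.283612, fail to reject H0.


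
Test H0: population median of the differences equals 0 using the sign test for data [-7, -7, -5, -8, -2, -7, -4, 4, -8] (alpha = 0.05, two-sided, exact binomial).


Step 1: Discard zero differences. Original n = 9; n_eff = number of nonzero differences = 9.
Nonzero differences (with sign): -7, -7, -5, -8, -2, -7, -4, +4, -8
Step 2: Count signs: positive = 1, negative = 8.
Step 3: Under H0: P(positive) = 0.5, so the number of positives S ~ Bin(9, 0.5).
Step 4: Two-sided exact p-value = sum of Bin(9,0.5) probabilities at or below the observed probability = 0.039062.
Step 5: alpha = 0.05. reject H0.

n_eff = 9, pos = 1, neg = 8, p = 0.039062, reject H0.


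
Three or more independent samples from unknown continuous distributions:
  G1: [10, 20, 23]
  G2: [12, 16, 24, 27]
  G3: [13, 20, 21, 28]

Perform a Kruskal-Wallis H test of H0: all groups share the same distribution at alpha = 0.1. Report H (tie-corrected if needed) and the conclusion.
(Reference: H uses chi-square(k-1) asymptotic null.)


Step 1: Combine all N = 11 observations and assign midranks.
sorted (value, group, rank): (10,G1,1), (12,G2,2), (13,G3,3), (16,G2,4), (20,G1,5.5), (20,G3,5.5), (21,G3,7), (23,G1,8), (24,G2,9), (27,G2,10), (28,G3,11)
Step 2: Sum ranks within each group.
R_1 = 14.5 (n_1 = 3)
R_2 = 25 (n_2 = 4)
R_3 = 26.5 (n_3 = 4)
Step 3: H = 12/(N(N+1)) * sum(R_i^2/n_i) - 3(N+1)
     = 12/(11*12) * (14.5^2/3 + 25^2/4 + 26.5^2/4) - 3*12
     = 0.090909 * 401.896 - 36
     = 0.535985.
Step 4: Ties present; correction factor C = 1 - 6/(11^3 - 11) = 0.995455. Corrected H = 0.535985 / 0.995455 = 0.538432.
Step 5: Under H0, H ~ chi^2(2); p-value = 0.763978.
Step 6: alpha = 0.1. fail to reject H0.

H = 0.5384, df = 2, p = 0.763978, fail to reject H0.


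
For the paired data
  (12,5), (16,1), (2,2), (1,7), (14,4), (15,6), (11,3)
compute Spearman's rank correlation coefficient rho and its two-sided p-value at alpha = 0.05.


Step 1: Rank x and y separately (midranks; no ties here).
rank(x): 12->4, 16->7, 2->2, 1->1, 14->5, 15->6, 11->3
rank(y): 5->5, 1->1, 2->2, 7->7, 4->4, 6->6, 3->3
Step 2: d_i = R_x(i) - R_y(i); compute d_i^2.
  (4-5)^2=1, (7-1)^2=36, (2-2)^2=0, (1-7)^2=36, (5-4)^2=1, (6-6)^2=0, (3-3)^2=0
sum(d^2) = 74.
Step 3: rho = 1 - 6*74 / (7*(7^2 - 1)) = 1 - 444/336 = -0.321429.
Step 4: Under H0, t = rho * sqrt((n-2)/(1-rho^2)) = -0.7590 ~ t(5).
Step 5: Two-sided p-value from the t-distribution with 5 df = 0.482072.
Step 6: alpha = 0.05. fail to reject H0.

rho = -0.3214, p = 0.482072, fail to reject H0 at alpha = 0.05.


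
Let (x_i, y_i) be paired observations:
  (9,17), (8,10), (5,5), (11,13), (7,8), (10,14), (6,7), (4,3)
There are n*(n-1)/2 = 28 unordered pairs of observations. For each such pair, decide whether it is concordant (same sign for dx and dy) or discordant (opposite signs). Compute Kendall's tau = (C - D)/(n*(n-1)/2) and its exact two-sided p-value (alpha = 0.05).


Step 1: Enumerate the 28 unordered pairs (i,j) with i<j and classify each by sign(x_j-x_i) * sign(y_j-y_i).
  (1,2):dx=-1,dy=-7->C; (1,3):dx=-4,dy=-12->C; (1,4):dx=+2,dy=-4->D; (1,5):dx=-2,dy=-9->C
  (1,6):dx=+1,dy=-3->D; (1,7):dx=-3,dy=-10->C; (1,8):dx=-5,dy=-14->C; (2,3):dx=-3,dy=-5->C
  (2,4):dx=+3,dy=+3->C; (2,5):dx=-1,dy=-2->C; (2,6):dx=+2,dy=+4->C; (2,7):dx=-2,dy=-3->C
  (2,8):dx=-4,dy=-7->C; (3,4):dx=+6,dy=+8->C; (3,5):dx=+2,dy=+3->C; (3,6):dx=+5,dy=+9->C
  (3,7):dx=+1,dy=+2->C; (3,8):dx=-1,dy=-2->C; (4,5):dx=-4,dy=-5->C; (4,6):dx=-1,dy=+1->D
  (4,7):dx=-5,dy=-6->C; (4,8):dx=-7,dy=-10->C; (5,6):dx=+3,dy=+6->C; (5,7):dx=-1,dy=-1->C
  (5,8):dx=-3,dy=-5->C; (6,7):dx=-4,dy=-7->C; (6,8):dx=-6,dy=-11->C; (7,8):dx=-2,dy=-4->C
Step 2: C = 25, D = 3, total pairs = 28.
Step 3: tau = (C - D)/(n(n-1)/2) = (25 - 3)/28 = 0.785714.
Step 4: Exact two-sided p-value (enumerate n! = 40320 permutations of y under H0): p = 0.005506.
Step 5: alpha = 0.05. reject H0.

tau_b = 0.7857 (C=25, D=3), p = 0.005506, reject H0.


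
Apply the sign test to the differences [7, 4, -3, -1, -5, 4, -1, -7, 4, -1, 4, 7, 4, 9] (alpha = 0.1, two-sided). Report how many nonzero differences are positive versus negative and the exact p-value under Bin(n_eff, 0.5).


Step 1: Discard zero differences. Original n = 14; n_eff = number of nonzero differences = 14.
Nonzero differences (with sign): +7, +4, -3, -1, -5, +4, -1, -7, +4, -1, +4, +7, +4, +9
Step 2: Count signs: positive = 8, negative = 6.
Step 3: Under H0: P(positive) = 0.5, so the number of positives S ~ Bin(14, 0.5).
Step 4: Two-sided exact p-value = sum of Bin(14,0.5) probabilities at or below the observed probability = 0.790527.
Step 5: alpha = 0.1. fail to reject H0.

n_eff = 14, pos = 8, neg = 6, p = 0.790527, fail to reject H0.


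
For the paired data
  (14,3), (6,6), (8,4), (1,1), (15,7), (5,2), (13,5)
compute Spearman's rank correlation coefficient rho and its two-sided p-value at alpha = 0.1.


Step 1: Rank x and y separately (midranks; no ties here).
rank(x): 14->6, 6->3, 8->4, 1->1, 15->7, 5->2, 13->5
rank(y): 3->3, 6->6, 4->4, 1->1, 7->7, 2->2, 5->5
Step 2: d_i = R_x(i) - R_y(i); compute d_i^2.
  (6-3)^2=9, (3-6)^2=9, (4-4)^2=0, (1-1)^2=0, (7-7)^2=0, (2-2)^2=0, (5-5)^2=0
sum(d^2) = 18.
Step 3: rho = 1 - 6*18 / (7*(7^2 - 1)) = 1 - 108/336 = 0.678571.
Step 4: Under H0, t = rho * sqrt((n-2)/(1-rho^2)) = 2.0657 ~ t(5).
Step 5: Two-sided p-value from the t-distribution with 5 df = 0.093750.
Step 6: alpha = 0.1. reject H0.

rho = 0.6786, p = 0.093750, reject H0 at alpha = 0.1.


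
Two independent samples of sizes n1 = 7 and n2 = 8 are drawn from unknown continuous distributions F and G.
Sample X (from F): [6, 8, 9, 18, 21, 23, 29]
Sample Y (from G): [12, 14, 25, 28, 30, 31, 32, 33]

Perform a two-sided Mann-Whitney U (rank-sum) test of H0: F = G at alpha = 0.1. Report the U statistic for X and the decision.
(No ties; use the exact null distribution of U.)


Step 1: Combine and sort all 15 observations; assign midranks.
sorted (value, group): (6,X), (8,X), (9,X), (12,Y), (14,Y), (18,X), (21,X), (23,X), (25,Y), (28,Y), (29,X), (30,Y), (31,Y), (32,Y), (33,Y)
ranks: 6->1, 8->2, 9->3, 12->4, 14->5, 18->6, 21->7, 23->8, 25->9, 28->10, 29->11, 30->12, 31->13, 32->14, 33->15
Step 2: Rank sum for X: R1 = 1 + 2 + 3 + 6 + 7 + 8 + 11 = 38.
Step 3: U_X = R1 - n1(n1+1)/2 = 38 - 7*8/2 = 38 - 28 = 10.
       U_Y = n1*n2 - U_X = 56 - 10 = 46.
Step 4: No ties, so the exact null distribution of U (based on enumerating the C(15,7) = 6435 equally likely rank assignments) gives the two-sided p-value.
Step 5: p-value = 0.040093; compare to alpha = 0.1. reject H0.

U_X = 10, p = 0.040093, reject H0 at alpha = 0.1.


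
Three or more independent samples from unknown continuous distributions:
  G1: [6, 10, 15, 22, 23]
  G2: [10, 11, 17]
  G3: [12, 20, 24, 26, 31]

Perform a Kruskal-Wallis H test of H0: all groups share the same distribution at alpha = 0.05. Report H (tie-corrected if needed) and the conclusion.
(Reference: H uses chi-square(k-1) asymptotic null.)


Step 1: Combine all N = 13 observations and assign midranks.
sorted (value, group, rank): (6,G1,1), (10,G1,2.5), (10,G2,2.5), (11,G2,4), (12,G3,5), (15,G1,6), (17,G2,7), (20,G3,8), (22,G1,9), (23,G1,10), (24,G3,11), (26,G3,12), (31,G3,13)
Step 2: Sum ranks within each group.
R_1 = 28.5 (n_1 = 5)
R_2 = 13.5 (n_2 = 3)
R_3 = 49 (n_3 = 5)
Step 3: H = 12/(N(N+1)) * sum(R_i^2/n_i) - 3(N+1)
     = 12/(13*14) * (28.5^2/5 + 13.5^2/3 + 49^2/5) - 3*14
     = 0.065934 * 703.4 - 42
     = 4.378022.
Step 4: Ties present; correction factor C = 1 - 6/(13^3 - 13) = 0.997253. Corrected H = 4.378022 / 0.997253 = 4.390083.
Step 5: Under H0, H ~ chi^2(2); p-value = 0.111354.
Step 6: alpha = 0.05. fail to reject H0.

H = 4.3901, df = 2, p = 0.111354, fail to reject H0.


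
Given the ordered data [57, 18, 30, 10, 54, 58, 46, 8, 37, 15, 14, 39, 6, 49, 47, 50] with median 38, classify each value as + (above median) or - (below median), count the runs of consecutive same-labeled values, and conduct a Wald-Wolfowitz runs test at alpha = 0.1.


Step 1: Compute median = 38; label A = above, B = below.
Labels in order: ABBBAAABBBBABAAA  (n_A = 8, n_B = 8)
Step 2: Count runs R = 7.
Step 3: Under H0 (random ordering), E[R] = 2*n_A*n_B/(n_A+n_B) + 1 = 2*8*8/16 + 1 = 9.0000.
        Var[R] = 2*n_A*n_B*(2*n_A*n_B - n_A - n_B) / ((n_A+n_B)^2 * (n_A+n_B-1)) = 14336/3840 = 3.7333.
        SD[R] = 1.9322.
Step 4: Continuity-corrected z = (R + 0.5 - E[R]) / SD[R] = (7 + 0.5 - 9.0000) / 1.9322 = -0.7763.
Step 5: Two-sided p-value via normal approximation = 2*(1 - Phi(|z|)) = 0.437558.
Step 6: alpha = 0.1. fail to reject H0.

R = 7, z = -0.7763, p = 0.437558, fail to reject H0.


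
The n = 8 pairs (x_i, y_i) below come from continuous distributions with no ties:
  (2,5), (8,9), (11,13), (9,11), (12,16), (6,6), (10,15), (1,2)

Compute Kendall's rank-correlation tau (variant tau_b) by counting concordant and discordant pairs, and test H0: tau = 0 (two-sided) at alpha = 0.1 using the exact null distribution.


Step 1: Enumerate the 28 unordered pairs (i,j) with i<j and classify each by sign(x_j-x_i) * sign(y_j-y_i).
  (1,2):dx=+6,dy=+4->C; (1,3):dx=+9,dy=+8->C; (1,4):dx=+7,dy=+6->C; (1,5):dx=+10,dy=+11->C
  (1,6):dx=+4,dy=+1->C; (1,7):dx=+8,dy=+10->C; (1,8):dx=-1,dy=-3->C; (2,3):dx=+3,dy=+4->C
  (2,4):dx=+1,dy=+2->C; (2,5):dx=+4,dy=+7->C; (2,6):dx=-2,dy=-3->C; (2,7):dx=+2,dy=+6->C
  (2,8):dx=-7,dy=-7->C; (3,4):dx=-2,dy=-2->C; (3,5):dx=+1,dy=+3->C; (3,6):dx=-5,dy=-7->C
  (3,7):dx=-1,dy=+2->D; (3,8):dx=-10,dy=-11->C; (4,5):dx=+3,dy=+5->C; (4,6):dx=-3,dy=-5->C
  (4,7):dx=+1,dy=+4->C; (4,8):dx=-8,dy=-9->C; (5,6):dx=-6,dy=-10->C; (5,7):dx=-2,dy=-1->C
  (5,8):dx=-11,dy=-14->C; (6,7):dx=+4,dy=+9->C; (6,8):dx=-5,dy=-4->C; (7,8):dx=-9,dy=-13->C
Step 2: C = 27, D = 1, total pairs = 28.
Step 3: tau = (C - D)/(n(n-1)/2) = (27 - 1)/28 = 0.928571.
Step 4: Exact two-sided p-value (enumerate n! = 40320 permutations of y under H0): p = 0.000397.
Step 5: alpha = 0.1. reject H0.

tau_b = 0.9286 (C=27, D=1), p = 0.000397, reject H0.


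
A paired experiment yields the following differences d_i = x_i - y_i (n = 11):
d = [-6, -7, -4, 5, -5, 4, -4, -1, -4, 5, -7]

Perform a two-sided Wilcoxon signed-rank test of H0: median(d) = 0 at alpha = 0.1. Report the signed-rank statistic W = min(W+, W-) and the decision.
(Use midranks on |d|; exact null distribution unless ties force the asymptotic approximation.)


Step 1: Drop any zero differences (none here) and take |d_i|.
|d| = [6, 7, 4, 5, 5, 4, 4, 1, 4, 5, 7]
Step 2: Midrank |d_i| (ties get averaged ranks).
ranks: |6|->9, |7|->10.5, |4|->3.5, |5|->7, |5|->7, |4|->3.5, |4|->3.5, |1|->1, |4|->3.5, |5|->7, |7|->10.5
Step 3: Attach original signs; sum ranks with positive sign and with negative sign.
W+ = 7 + 3.5 + 7 = 17.5
W- = 9 + 10.5 + 3.5 + 7 + 3.5 + 1 + 3.5 + 10.5 = 48.5
(Check: W+ + W- = 66 should equal n(n+1)/2 = 66.)
Step 4: Test statistic W = min(W+, W-) = 17.5.
Step 5: Ties in |d|, so use the tie-corrected normal approximation.
        E[W] = n(n+1)/4 = 11*12/4 = 33.
        Tie groups: |d|=4 (t=4), |d|=5 (t=3), |d|=7 (t=2); sum(t^3 - t) = 90.
        Var[W] = n(n+1)(2n+1)/24 - sum(t^3-t)/48 = 3036/24 - 90/48 = 124.625.
        z = (W - E[W]) / sqrt(Var[W]) = (17.5 - 33) / 11.1636 = -1.3884.
        Two-sided p = 2*Phi(z) = 0.165001.
Step 6: alpha = 0.1. fail to reject H0.

W+ = 17.5, W- = 48.5, W = min = 17.5, p = 0.165001, fail to reject H0.


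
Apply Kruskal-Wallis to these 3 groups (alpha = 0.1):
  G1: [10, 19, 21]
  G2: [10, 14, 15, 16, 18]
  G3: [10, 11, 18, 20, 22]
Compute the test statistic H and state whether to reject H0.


Step 1: Combine all N = 13 observations and assign midranks.
sorted (value, group, rank): (10,G1,2), (10,G2,2), (10,G3,2), (11,G3,4), (14,G2,5), (15,G2,6), (16,G2,7), (18,G2,8.5), (18,G3,8.5), (19,G1,10), (20,G3,11), (21,G1,12), (22,G3,13)
Step 2: Sum ranks within each group.
R_1 = 24 (n_1 = 3)
R_2 = 28.5 (n_2 = 5)
R_3 = 38.5 (n_3 = 5)
Step 3: H = 12/(N(N+1)) * sum(R_i^2/n_i) - 3(N+1)
     = 12/(13*14) * (24^2/3 + 28.5^2/5 + 38.5^2/5) - 3*14
     = 0.065934 * 650.9 - 42
     = 0.916484.
Step 4: Ties present; correction factor C = 1 - 30/(13^3 - 13) = 0.986264. Corrected H = 0.916484 / 0.986264 = 0.929248.
Step 5: Under H0, H ~ chi^2(2); p-value = 0.628371.
Step 6: alpha = 0.1. fail to reject H0.

H = 0.9292, df = 2, p = 0.628371, fail to reject H0.


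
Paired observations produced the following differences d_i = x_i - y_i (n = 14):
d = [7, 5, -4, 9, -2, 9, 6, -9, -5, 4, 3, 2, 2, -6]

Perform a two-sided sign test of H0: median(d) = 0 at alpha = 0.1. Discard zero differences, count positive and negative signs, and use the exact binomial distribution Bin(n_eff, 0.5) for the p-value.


Step 1: Discard zero differences. Original n = 14; n_eff = number of nonzero differences = 14.
Nonzero differences (with sign): +7, +5, -4, +9, -2, +9, +6, -9, -5, +4, +3, +2, +2, -6
Step 2: Count signs: positive = 9, negative = 5.
Step 3: Under H0: P(positive) = 0.5, so the number of positives S ~ Bin(14, 0.5).
Step 4: Two-sided exact p-value = sum of Bin(14,0.5) probabilities at or below the observed probability = 0.423950.
Step 5: alpha = 0.1. fail to reject H0.

n_eff = 14, pos = 9, neg = 5, p = 0.423950, fail to reject H0.


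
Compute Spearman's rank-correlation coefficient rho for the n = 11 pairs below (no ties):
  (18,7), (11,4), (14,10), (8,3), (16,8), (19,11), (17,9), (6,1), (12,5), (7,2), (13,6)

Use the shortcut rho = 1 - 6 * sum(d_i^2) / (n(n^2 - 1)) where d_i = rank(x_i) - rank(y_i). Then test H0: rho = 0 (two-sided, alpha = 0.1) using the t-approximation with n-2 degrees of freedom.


Step 1: Rank x and y separately (midranks; no ties here).
rank(x): 18->10, 11->4, 14->7, 8->3, 16->8, 19->11, 17->9, 6->1, 12->5, 7->2, 13->6
rank(y): 7->7, 4->4, 10->10, 3->3, 8->8, 11->11, 9->9, 1->1, 5->5, 2->2, 6->6
Step 2: d_i = R_x(i) - R_y(i); compute d_i^2.
  (10-7)^2=9, (4-4)^2=0, (7-10)^2=9, (3-3)^2=0, (8-8)^2=0, (11-11)^2=0, (9-9)^2=0, (1-1)^2=0, (5-5)^2=0, (2-2)^2=0, (6-6)^2=0
sum(d^2) = 18.
Step 3: rho = 1 - 6*18 / (11*(11^2 - 1)) = 1 - 108/1320 = 0.918182.
Step 4: Under H0, t = rho * sqrt((n-2)/(1-rho^2)) = 6.9531 ~ t(9).
Step 5: Two-sided p-value from the t-distribution with 9 df = 0.000067.
Step 6: alpha = 0.1. reject H0.

rho = 0.9182, p = 0.000067, reject H0 at alpha = 0.1.


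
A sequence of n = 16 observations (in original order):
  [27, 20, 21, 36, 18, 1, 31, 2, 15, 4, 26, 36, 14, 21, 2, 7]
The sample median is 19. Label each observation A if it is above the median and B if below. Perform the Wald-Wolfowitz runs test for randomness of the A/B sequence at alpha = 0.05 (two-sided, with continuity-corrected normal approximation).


Step 1: Compute median = 19; label A = above, B = below.
Labels in order: AAAABBABBBAABABB  (n_A = 8, n_B = 8)
Step 2: Count runs R = 8.
Step 3: Under H0 (random ordering), E[R] = 2*n_A*n_B/(n_A+n_B) + 1 = 2*8*8/16 + 1 = 9.0000.
        Var[R] = 2*n_A*n_B*(2*n_A*n_B - n_A - n_B) / ((n_A+n_B)^2 * (n_A+n_B-1)) = 14336/3840 = 3.7333.
        SD[R] = 1.9322.
Step 4: Continuity-corrected z = (R + 0.5 - E[R]) / SD[R] = (8 + 0.5 - 9.0000) / 1.9322 = -0.2588.
Step 5: Two-sided p-value via normal approximation = 2*(1 - Phi(|z|)) = 0.795809.
Step 6: alpha = 0.05. fail to reject H0.

R = 8, z = -0.2588, p = 0.795809, fail to reject H0.


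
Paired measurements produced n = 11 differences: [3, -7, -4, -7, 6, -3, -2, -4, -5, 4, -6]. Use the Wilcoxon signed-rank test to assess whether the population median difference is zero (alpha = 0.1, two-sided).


Step 1: Drop any zero differences (none here) and take |d_i|.
|d| = [3, 7, 4, 7, 6, 3, 2, 4, 5, 4, 6]
Step 2: Midrank |d_i| (ties get averaged ranks).
ranks: |3|->2.5, |7|->10.5, |4|->5, |7|->10.5, |6|->8.5, |3|->2.5, |2|->1, |4|->5, |5|->7, |4|->5, |6|->8.5
Step 3: Attach original signs; sum ranks with positive sign and with negative sign.
W+ = 2.5 + 8.5 + 5 = 16
W- = 10.5 + 5 + 10.5 + 2.5 + 1 + 5 + 7 + 8.5 = 50
(Check: W+ + W- = 66 should equal n(n+1)/2 = 66.)
Step 4: Test statistic W = min(W+, W-) = 16.
Step 5: Ties in |d|, so use the tie-corrected normal approximation.
        E[W] = n(n+1)/4 = 11*12/4 = 33.
        Tie groups: |d|=3 (t=2), |d|=4 (t=3), |d|=6 (t=2), |d|=7 (t=2); sum(t^3 - t) = 42.
        Var[W] = n(n+1)(2n+1)/24 - sum(t^3-t)/48 = 3036/24 - 42/48 = 125.625.
        z = (W - E[W]) / sqrt(Var[W]) = (16 - 33) / 11.2083 = -1.5167.
        Two-sided p = 2*Phi(z) = 0.129333.
Step 6: alpha = 0.1. fail to reject H0.

W+ = 16, W- = 50, W = min = 16, p = 0.129333, fail to reject H0.


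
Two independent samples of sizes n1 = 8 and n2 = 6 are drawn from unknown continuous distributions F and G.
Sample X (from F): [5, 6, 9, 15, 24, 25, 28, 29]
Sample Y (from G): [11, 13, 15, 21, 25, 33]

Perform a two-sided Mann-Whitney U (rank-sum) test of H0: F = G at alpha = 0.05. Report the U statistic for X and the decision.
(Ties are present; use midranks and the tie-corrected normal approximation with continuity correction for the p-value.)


Step 1: Combine and sort all 14 observations; assign midranks.
sorted (value, group): (5,X), (6,X), (9,X), (11,Y), (13,Y), (15,X), (15,Y), (21,Y), (24,X), (25,X), (25,Y), (28,X), (29,X), (33,Y)
ranks: 5->1, 6->2, 9->3, 11->4, 13->5, 15->6.5, 15->6.5, 21->8, 24->9, 25->10.5, 25->10.5, 28->12, 29->13, 33->14
Step 2: Rank sum for X: R1 = 1 + 2 + 3 + 6.5 + 9 + 10.5 + 12 + 13 = 57.
Step 3: U_X = R1 - n1(n1+1)/2 = 57 - 8*9/2 = 57 - 36 = 21.
       U_Y = n1*n2 - U_X = 48 - 21 = 27.
Step 4: Ties are present, so use the tie-corrected normal approximation (with continuity correction) for the p-value.
Step 5: p-value = 0.746347; compare to alpha = 0.05. fail to reject H0.

U_X = 21, p = 0.746347, fail to reject H0 at alpha = 0.05.


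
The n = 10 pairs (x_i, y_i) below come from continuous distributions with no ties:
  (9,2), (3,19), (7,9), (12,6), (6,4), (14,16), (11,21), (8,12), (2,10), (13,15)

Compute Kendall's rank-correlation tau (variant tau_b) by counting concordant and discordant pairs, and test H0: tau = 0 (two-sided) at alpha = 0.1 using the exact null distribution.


Step 1: Enumerate the 45 unordered pairs (i,j) with i<j and classify each by sign(x_j-x_i) * sign(y_j-y_i).
  (1,2):dx=-6,dy=+17->D; (1,3):dx=-2,dy=+7->D; (1,4):dx=+3,dy=+4->C; (1,5):dx=-3,dy=+2->D
  (1,6):dx=+5,dy=+14->C; (1,7):dx=+2,dy=+19->C; (1,8):dx=-1,dy=+10->D; (1,9):dx=-7,dy=+8->D
  (1,10):dx=+4,dy=+13->C; (2,3):dx=+4,dy=-10->D; (2,4):dx=+9,dy=-13->D; (2,5):dx=+3,dy=-15->D
  (2,6):dx=+11,dy=-3->D; (2,7):dx=+8,dy=+2->C; (2,8):dx=+5,dy=-7->D; (2,9):dx=-1,dy=-9->C
  (2,10):dx=+10,dy=-4->D; (3,4):dx=+5,dy=-3->D; (3,5):dx=-1,dy=-5->C; (3,6):dx=+7,dy=+7->C
  (3,7):dx=+4,dy=+12->C; (3,8):dx=+1,dy=+3->C; (3,9):dx=-5,dy=+1->D; (3,10):dx=+6,dy=+6->C
  (4,5):dx=-6,dy=-2->C; (4,6):dx=+2,dy=+10->C; (4,7):dx=-1,dy=+15->D; (4,8):dx=-4,dy=+6->D
  (4,9):dx=-10,dy=+4->D; (4,10):dx=+1,dy=+9->C; (5,6):dx=+8,dy=+12->C; (5,7):dx=+5,dy=+17->C
  (5,8):dx=+2,dy=+8->C; (5,9):dx=-4,dy=+6->D; (5,10):dx=+7,dy=+11->C; (6,7):dx=-3,dy=+5->D
  (6,8):dx=-6,dy=-4->C; (6,9):dx=-12,dy=-6->C; (6,10):dx=-1,dy=-1->C; (7,8):dx=-3,dy=-9->C
  (7,9):dx=-9,dy=-11->C; (7,10):dx=+2,dy=-6->D; (8,9):dx=-6,dy=-2->C; (8,10):dx=+5,dy=+3->C
  (9,10):dx=+11,dy=+5->C
Step 2: C = 26, D = 19, total pairs = 45.
Step 3: tau = (C - D)/(n(n-1)/2) = (26 - 19)/45 = 0.155556.
Step 4: Exact two-sided p-value (enumerate n! = 3628800 permutations of y under H0): p = 0.600654.
Step 5: alpha = 0.1. fail to reject H0.

tau_b = 0.1556 (C=26, D=19), p = 0.600654, fail to reject H0.


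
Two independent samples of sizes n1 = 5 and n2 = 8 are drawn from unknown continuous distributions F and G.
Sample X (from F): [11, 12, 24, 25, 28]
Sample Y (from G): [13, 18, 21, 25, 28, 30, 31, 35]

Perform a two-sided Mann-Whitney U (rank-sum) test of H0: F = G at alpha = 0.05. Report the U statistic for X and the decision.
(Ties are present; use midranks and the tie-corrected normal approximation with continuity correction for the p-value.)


Step 1: Combine and sort all 13 observations; assign midranks.
sorted (value, group): (11,X), (12,X), (13,Y), (18,Y), (21,Y), (24,X), (25,X), (25,Y), (28,X), (28,Y), (30,Y), (31,Y), (35,Y)
ranks: 11->1, 12->2, 13->3, 18->4, 21->5, 24->6, 25->7.5, 25->7.5, 28->9.5, 28->9.5, 30->11, 31->12, 35->13
Step 2: Rank sum for X: R1 = 1 + 2 + 6 + 7.5 + 9.5 = 26.
Step 3: U_X = R1 - n1(n1+1)/2 = 26 - 5*6/2 = 26 - 15 = 11.
       U_Y = n1*n2 - U_X = 40 - 11 = 29.
Step 4: Ties are present, so use the tie-corrected normal approximation (with continuity correction) for the p-value.
Step 5: p-value = 0.212139; compare to alpha = 0.05. fail to reject H0.

U_X = 11, p = 0.212139, fail to reject H0 at alpha = 0.05.
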